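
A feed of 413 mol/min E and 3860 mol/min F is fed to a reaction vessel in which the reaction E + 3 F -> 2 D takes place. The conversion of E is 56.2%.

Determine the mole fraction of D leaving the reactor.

0.122

E reacted = 0.562 × 413 = 232.1 mol/min; ν_E = −1, so ξ = 232.1/1 = 232.1 mol/min.
Outlet amounts (n = n₀ + ν ξ):
  E: 413 − 1(232.1) = 180.9
  F: 3860 − 3(232.1) = 3164
  D: 0 + 2(232.1) = 464.2
Total out = 3809 mol/min; y_D = 464.2 / 3809 = 0.1219.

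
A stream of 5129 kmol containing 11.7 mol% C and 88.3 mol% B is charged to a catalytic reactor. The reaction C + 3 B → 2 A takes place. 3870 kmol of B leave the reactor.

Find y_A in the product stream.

For B: n = n₀ − 3ξ → 3870 = 4529 − 3ξ, giving ξ = 219.6 kmol.
Outlet amounts (n = n₀ + ν ξ):
  C: 600.1 − 1(219.6) = 380.5
  B: 4529 − 3(219.6) = 3870
  A: 0 + 2(219.6) = 439.3
Total out = 4690 kmol; y_A = 439.3 / 4690 = 0.09367.

0.0937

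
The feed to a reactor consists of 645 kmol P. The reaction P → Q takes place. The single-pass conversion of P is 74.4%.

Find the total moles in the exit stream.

P reacted = 0.744 × 645 = 479.9 kmol; ν_P = −1, so ξ = 479.9/1 = 479.9 kmol.
Outlet amounts (n = n₀ + ν ξ):
  P: 645 − 1(479.9) = 165.1
  Q: 0 + 1(479.9) = 479.9
Total out = 165.1 + 479.9 = 645 kmol.

645 kmol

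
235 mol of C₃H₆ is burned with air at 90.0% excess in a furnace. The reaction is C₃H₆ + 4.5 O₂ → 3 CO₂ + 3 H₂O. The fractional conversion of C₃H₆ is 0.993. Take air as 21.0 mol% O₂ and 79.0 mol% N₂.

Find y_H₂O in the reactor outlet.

Stoichiometric O₂ = 4.5 × 235 = 1058 mol; O₂ fed = 1058 × 1.900 = 2009 mol.
N₂ fed = 2009 × 79/21 = 7559 mol.
Fuel reacted = 0.993 × 235 → ξ = 233.4 mol.
Outlet (n = n₀ + ν ξ):
  C₃H₆: 235 − 1(233.4) = 1.645
  O₂: 2009 − 4.5(233.4) = 959.2
  N₂: 7559 (inert)
  CO₂: 0 + 3(233.4) = 700.1
  H₂O: 0 + 3(233.4) = 700.1
Total out = 9920 mol; y_H₂O = 700.1 / 9920 = 0.07057.

0.0706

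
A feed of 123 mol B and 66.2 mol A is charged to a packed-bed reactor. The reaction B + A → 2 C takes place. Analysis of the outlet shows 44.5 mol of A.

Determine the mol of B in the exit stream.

For A: n = n₀ − 1ξ → 44.5 = 66.2 − 1ξ, giving ξ = 21.7 mol.
Outlet amounts (n = n₀ + ν ξ):
  B: 123 − 1(21.7) = 101.3
  A: 66.2 − 1(21.7) = 44.5
  C: 0 + 2(21.7) = 43.4

101 mol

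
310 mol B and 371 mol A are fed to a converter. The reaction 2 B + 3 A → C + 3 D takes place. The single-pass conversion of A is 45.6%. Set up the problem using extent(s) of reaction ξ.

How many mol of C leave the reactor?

A reacted = 0.456 × 371 = 169.2 mol; ν_A = −3, so ξ = 169.2/3 = 56.39 mol.
Outlet amounts (n = n₀ + ν ξ):
  B: 310 − 2(56.39) = 197.2
  A: 371 − 3(56.39) = 201.8
  C: 0 + 1(56.39) = 56.39
  D: 0 + 3(56.39) = 169.2

56.4 mol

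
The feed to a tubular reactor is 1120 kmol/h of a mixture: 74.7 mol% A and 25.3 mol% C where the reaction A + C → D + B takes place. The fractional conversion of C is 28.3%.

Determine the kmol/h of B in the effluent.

C reacted = 0.283 × 283.4 = 80.19 kmol/h; ν_C = −1, so ξ = 80.19/1 = 80.19 kmol/h.
Outlet amounts (n = n₀ + ν ξ):
  A: 836.6 − 1(80.19) = 756.4
  C: 283.4 − 1(80.19) = 203.2
  D: 0 + 1(80.19) = 80.19
  B: 0 + 1(80.19) = 80.19

80.2 kmol/h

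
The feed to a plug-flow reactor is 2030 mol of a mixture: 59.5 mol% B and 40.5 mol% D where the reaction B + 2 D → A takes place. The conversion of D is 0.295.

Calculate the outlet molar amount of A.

D reacted = 0.295 × 822.1 = 242.5 mol; ν_D = −2, so ξ = 242.5/2 = 121.3 mol.
Outlet amounts (n = n₀ + ν ξ):
  B: 1208 − 1(121.3) = 1087
  D: 822.1 − 2(121.3) = 579.6
  A: 0 + 1(121.3) = 121.3

121 mol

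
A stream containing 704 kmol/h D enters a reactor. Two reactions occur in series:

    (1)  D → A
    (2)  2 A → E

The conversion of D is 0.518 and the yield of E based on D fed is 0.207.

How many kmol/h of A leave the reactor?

73.2 kmol/h

Conversion of D: D consumed = 1ξ₁ = 0.518 × 704 → ξ₁ = 364.7 kmol/h.
Yield of E: 1ξ₂ / 704 = 0.207 → ξ₂ = 145.7 kmol/h.
Outlet amounts (n = n₀ + Σ ν·ξ):
  D: 704 − 1(364.7) = 339.3
  A: 0 + 1(364.7) − 2(145.7) = 73.22
  E: 0 + 1(145.7) = 145.7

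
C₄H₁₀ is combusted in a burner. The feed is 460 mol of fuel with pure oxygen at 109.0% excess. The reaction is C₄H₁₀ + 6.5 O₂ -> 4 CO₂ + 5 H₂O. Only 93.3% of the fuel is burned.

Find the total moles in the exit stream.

Stoichiometric O₂ = 6.5 × 460 = 2990 mol; O₂ fed = 2990 × 2.090 = 6249 mol.
Fuel reacted = 0.933 × 460 → ξ = 429.2 mol.
Outlet (n = n₀ + ν ξ):
  C₄H₁₀: 460 − 1(429.2) = 30.82
  O₂: 6249 − 6.5(429.2) = 3459
  CO₂: 0 + 4(429.2) = 1717
  H₂O: 0 + 5(429.2) = 2146
Total out = 30.82 + 3459 + 1717 + 2146 = 7353 mol.

7350 mol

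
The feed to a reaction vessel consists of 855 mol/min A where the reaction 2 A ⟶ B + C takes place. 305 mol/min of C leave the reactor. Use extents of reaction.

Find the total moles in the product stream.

For C: n = n₀ + 1ξ → 305 = 0 + 1ξ, giving ξ = 305 mol/min.
Outlet amounts (n = n₀ + ν ξ):
  A: 855 − 2(305) = 245
  B: 0 + 1(305) = 305
  C: 0 + 1(305) = 305
Total out = 245 + 305 + 305 = 855 mol/min.

855 mol/min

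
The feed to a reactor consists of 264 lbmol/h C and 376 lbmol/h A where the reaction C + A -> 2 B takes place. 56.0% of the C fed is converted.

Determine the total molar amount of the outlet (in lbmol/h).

C reacted = 0.56 × 264 = 147.8 lbmol/h; ν_C = −1, so ξ = 147.8/1 = 147.8 lbmol/h.
Outlet amounts (n = n₀ + ν ξ):
  C: 264 − 1(147.8) = 116.2
  A: 376 − 1(147.8) = 228.2
  B: 0 + 2(147.8) = 295.7
Total out = 116.2 + 228.2 + 295.7 = 640 lbmol/h.

640 lbmol/h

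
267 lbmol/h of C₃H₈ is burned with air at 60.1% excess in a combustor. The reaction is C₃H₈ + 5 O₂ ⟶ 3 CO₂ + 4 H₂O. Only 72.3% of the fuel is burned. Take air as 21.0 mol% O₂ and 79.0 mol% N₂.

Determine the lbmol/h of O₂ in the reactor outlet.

Stoichiometric O₂ = 5 × 267 = 1335 lbmol/h; O₂ fed = 1335 × 1.601 = 2137 lbmol/h.
N₂ fed = 2137 × 79/21 = 8040 lbmol/h.
Fuel reacted = 0.723 × 267 → ξ = 193 lbmol/h.
Outlet (n = n₀ + ν ξ):
  C₃H₈: 267 − 1(193) = 73.96
  O₂: 2137 − 5(193) = 1172
  N₂: 8040 (inert)
  CO₂: 0 + 3(193) = 579.1
  H₂O: 0 + 4(193) = 772.2

1170 lbmol/h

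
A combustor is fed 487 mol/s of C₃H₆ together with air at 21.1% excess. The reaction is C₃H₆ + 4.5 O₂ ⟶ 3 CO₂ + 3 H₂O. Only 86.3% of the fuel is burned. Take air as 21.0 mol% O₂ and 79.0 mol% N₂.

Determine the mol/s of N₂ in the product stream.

Stoichiometric O₂ = 4.5 × 487 = 2192 mol/s; O₂ fed = 2192 × 1.211 = 2654 mol/s.
N₂ fed = 2654 × 79/21 = 9984 mol/s.
Fuel reacted = 0.863 × 487 → ξ = 420.3 mol/s.
Outlet (n = n₀ + ν ξ):
  C₃H₆: 487 − 1(420.3) = 66.72
  O₂: 2654 − 4.5(420.3) = 762.6
  N₂: 9984 (inert)
  CO₂: 0 + 3(420.3) = 1261
  H₂O: 0 + 3(420.3) = 1261

9980 mol/s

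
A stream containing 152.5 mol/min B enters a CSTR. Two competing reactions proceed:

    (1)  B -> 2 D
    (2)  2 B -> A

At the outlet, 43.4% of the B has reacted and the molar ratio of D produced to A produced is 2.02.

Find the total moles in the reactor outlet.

153 mol/min

Conversion of B: B consumed = 0.434 × 152.5 = 66.19 mol/min = 1ξ₁ + 2ξ₂.
Selectivity: 2ξ₁ / (1ξ₂) = 2.02 → ξ₁ = 1.01 ξ₂.
Substitute: (1·1.01 + 2) ξ₂ = 66.19 → ξ₂ = 21.99 mol/min, ξ₁ = 22.21 mol/min.
Outlet amounts (n = n₀ + Σ ν·ξ):
  B: 152.5 − 1(22.21) − 2(21.99) = 86.31
  D: 0 + 2(22.21) = 44.42
  A: 0 + 1(21.99) = 21.99
Total out = 86.31 + 44.42 + 21.99 = 152.7 mol/min.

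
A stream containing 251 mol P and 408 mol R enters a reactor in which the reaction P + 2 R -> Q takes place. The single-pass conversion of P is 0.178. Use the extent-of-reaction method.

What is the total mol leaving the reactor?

570 mol

P reacted = 0.178 × 251 = 44.68 mol; ν_P = −1, so ξ = 44.68/1 = 44.68 mol.
Outlet amounts (n = n₀ + ν ξ):
  P: 251 − 1(44.68) = 206.3
  R: 408 − 2(44.68) = 318.6
  Q: 0 + 1(44.68) = 44.68
Total out = 206.3 + 318.6 + 44.68 = 569.6 mol.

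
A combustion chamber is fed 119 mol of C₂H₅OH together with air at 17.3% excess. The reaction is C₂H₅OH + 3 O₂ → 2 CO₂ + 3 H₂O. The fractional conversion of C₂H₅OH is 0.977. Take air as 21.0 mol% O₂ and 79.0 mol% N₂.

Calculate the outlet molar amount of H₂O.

Stoichiometric O₂ = 3 × 119 = 357 mol; O₂ fed = 357 × 1.173 = 418.8 mol.
N₂ fed = 418.8 × 79/21 = 1575 mol.
Fuel reacted = 0.977 × 119 → ξ = 116.3 mol.
Outlet (n = n₀ + ν ξ):
  C₂H₅OH: 119 − 1(116.3) = 2.737
  O₂: 418.8 − 3(116.3) = 69.97
  N₂: 1575 (inert)
  CO₂: 0 + 2(116.3) = 232.5
  H₂O: 0 + 3(116.3) = 348.8

349 mol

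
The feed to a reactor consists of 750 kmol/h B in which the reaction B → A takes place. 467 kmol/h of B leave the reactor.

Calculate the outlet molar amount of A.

283 kmol/h

For B: n = n₀ − 1ξ → 467 = 750 − 1ξ, giving ξ = 283 kmol/h.
Outlet amounts (n = n₀ + ν ξ):
  B: 750 − 1(283) = 467
  A: 0 + 1(283) = 283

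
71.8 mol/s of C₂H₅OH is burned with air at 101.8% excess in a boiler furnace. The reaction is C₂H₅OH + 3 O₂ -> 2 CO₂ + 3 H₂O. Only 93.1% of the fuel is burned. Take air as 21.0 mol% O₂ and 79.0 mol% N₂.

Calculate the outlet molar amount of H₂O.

Stoichiometric O₂ = 3 × 71.8 = 215.4 mol/s; O₂ fed = 215.4 × 2.018 = 434.7 mol/s.
N₂ fed = 434.7 × 79/21 = 1635 mol/s.
Fuel reacted = 0.931 × 71.8 → ξ = 66.85 mol/s.
Outlet (n = n₀ + ν ξ):
  C₂H₅OH: 71.8 − 1(66.85) = 4.954
  O₂: 434.7 − 3(66.85) = 234.1
  N₂: 1635 (inert)
  CO₂: 0 + 2(66.85) = 133.7
  H₂O: 0 + 3(66.85) = 200.5

201 mol/s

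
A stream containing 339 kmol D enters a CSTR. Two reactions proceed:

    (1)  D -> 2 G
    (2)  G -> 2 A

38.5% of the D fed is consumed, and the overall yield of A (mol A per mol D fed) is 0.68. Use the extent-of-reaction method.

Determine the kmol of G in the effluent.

146 kmol

Conversion of D: D consumed = 1ξ₁ = 0.385 × 339 → ξ₁ = 130.5 kmol.
Yield of A: 2ξ₂ / 339 = 0.68 → ξ₂ = 115.3 kmol.
Outlet amounts (n = n₀ + Σ ν·ξ):
  D: 339 − 1(130.5) = 208.5
  G: 0 + 2(130.5) − 1(115.3) = 145.8
  A: 0 + 2(115.3) = 230.5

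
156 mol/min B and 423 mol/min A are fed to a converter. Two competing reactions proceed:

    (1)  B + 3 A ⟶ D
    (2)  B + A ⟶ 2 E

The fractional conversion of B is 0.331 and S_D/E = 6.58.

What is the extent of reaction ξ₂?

Conversion of B: B consumed = 0.331 × 156 = 51.64 mol/min = 1ξ₁ + 1ξ₂.
Selectivity: 1ξ₁ / (2ξ₂) = 6.58 → ξ₁ = 13.16 ξ₂.
Substitute: (1·13.16 + 1) ξ₂ = 51.64 → ξ₂ = 3.647 mol/min, ξ₁ = 47.99 mol/min.
Outlet amounts (n = n₀ + Σ ν·ξ):
  B: 156 − 1(47.99) − 1(3.647) = 104.4
  A: 423 − 3(47.99) − 1(3.647) = 275.4
  D: 0 + 1(47.99) = 47.99
  E: 0 + 2(3.647) = 7.293

ξ₂ = 3.65 mol/min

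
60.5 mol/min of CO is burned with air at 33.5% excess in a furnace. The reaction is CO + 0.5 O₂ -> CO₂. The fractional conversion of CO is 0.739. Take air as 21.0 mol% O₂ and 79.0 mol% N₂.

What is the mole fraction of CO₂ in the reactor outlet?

Stoichiometric O₂ = 0.5 × 60.5 = 30.25 mol/min; O₂ fed = 30.25 × 1.335 = 40.38 mol/min.
N₂ fed = 40.38 × 79/21 = 151.9 mol/min.
Fuel reacted = 0.739 × 60.5 → ξ = 44.71 mol/min.
Outlet (n = n₀ + ν ξ):
  CO: 60.5 − 1(44.71) = 15.79
  O₂: 40.38 − 0.5(44.71) = 18.03
  N₂: 151.9 (inert)
  CO₂: 0 + 1(44.71) = 44.71
Total out = 230.4 mol/min; y_CO₂ = 44.71 / 230.4 = 0.194.

0.194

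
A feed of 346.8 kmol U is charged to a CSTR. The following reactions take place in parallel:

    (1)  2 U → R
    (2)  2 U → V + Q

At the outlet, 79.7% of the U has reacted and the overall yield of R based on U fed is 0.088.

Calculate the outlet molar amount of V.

Yield of R: 1ξ₁ / 346.8 = 0.088 → ξ₁ = 30.52 kmol.
Conversion of U: 2ξ₁ + 2ξ₂ = 0.797 × 346.8 = 276.4 → ξ₂ = 107.7 kmol.
Outlet amounts (n = n₀ + Σ ν·ξ):
  U: 346.8 − 2(30.52) − 2(107.7) = 70.4
  R: 0 + 1(30.52) = 30.52
  V: 0 + 1(107.7) = 107.7
  Q: 0 + 1(107.7) = 107.7

108 kmol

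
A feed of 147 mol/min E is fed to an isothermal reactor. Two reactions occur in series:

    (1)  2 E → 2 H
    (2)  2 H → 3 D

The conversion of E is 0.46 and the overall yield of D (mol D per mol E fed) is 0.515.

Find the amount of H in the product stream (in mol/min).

17.2 mol/min

Conversion of E: E consumed = 2ξ₁ = 0.46 × 147 → ξ₁ = 33.81 mol/min.
Yield of D: 3ξ₂ / 147 = 0.515 → ξ₂ = 25.23 mol/min.
Outlet amounts (n = n₀ + Σ ν·ξ):
  E: 147 − 2(33.81) = 79.38
  H: 0 + 2(33.81) − 2(25.23) = 17.15
  D: 0 + 3(25.23) = 75.7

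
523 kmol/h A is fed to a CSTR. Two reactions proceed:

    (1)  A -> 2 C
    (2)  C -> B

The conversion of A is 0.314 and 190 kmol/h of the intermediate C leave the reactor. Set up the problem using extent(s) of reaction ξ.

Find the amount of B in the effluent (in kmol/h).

Conversion of A: A consumed = 1ξ₁ = 0.314 × 523 → ξ₁ = 164.2 kmol/h.
C balance: n_C = 0 + 2ξ₁ − 1ξ₂ = 190 → ξ₂ = (2·164.2 − 190)/1 = 138.4 kmol/h.
Outlet amounts (n = n₀ + Σ ν·ξ):
  A: 523 − 1(164.2) = 358.8
  C: 0 + 2(164.2) − 1(138.4) = 190
  B: 0 + 1(138.4) = 138.4

138 kmol/h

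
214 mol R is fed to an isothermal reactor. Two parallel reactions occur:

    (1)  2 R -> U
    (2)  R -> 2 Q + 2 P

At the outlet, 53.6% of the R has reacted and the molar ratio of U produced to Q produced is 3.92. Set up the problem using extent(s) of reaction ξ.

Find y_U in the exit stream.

Conversion of R: R consumed = 0.536 × 214 = 114.7 mol = 2ξ₁ + 1ξ₂.
Selectivity: 1ξ₁ / (2ξ₂) = 3.92 → ξ₁ = 7.84 ξ₂.
Substitute: (2·7.84 + 1) ξ₂ = 114.7 → ξ₂ = 6.877 mol, ξ₁ = 53.91 mol.
Outlet amounts (n = n₀ + Σ ν·ξ):
  R: 214 − 2(53.91) − 1(6.877) = 99.3
  U: 0 + 1(53.91) = 53.91
  Q: 0 + 2(6.877) = 13.75
  P: 0 + 2(6.877) = 13.75
Total out = 180.7 mol; y_U = 53.91 / 180.7 = 0.2983.

0.298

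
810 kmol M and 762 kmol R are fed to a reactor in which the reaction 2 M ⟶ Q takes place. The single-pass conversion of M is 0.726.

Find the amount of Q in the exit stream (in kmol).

294 kmol

M reacted = 0.726 × 810 = 588.1 kmol; ν_M = −2, so ξ = 588.1/2 = 294 kmol.
Outlet amounts (n = n₀ + ν ξ):
  M: 810 − 2(294) = 221.9
  Q: 0 + 1(294) = 294
  R: 762 (inert)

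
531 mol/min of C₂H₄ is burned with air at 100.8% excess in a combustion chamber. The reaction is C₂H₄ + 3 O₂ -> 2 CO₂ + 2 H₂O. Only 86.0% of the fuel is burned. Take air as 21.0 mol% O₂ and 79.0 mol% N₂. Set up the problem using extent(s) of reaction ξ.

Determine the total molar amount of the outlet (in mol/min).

15800 mol/min

Stoichiometric O₂ = 3 × 531 = 1593 mol/min; O₂ fed = 1593 × 2.008 = 3199 mol/min.
N₂ fed = 3199 × 79/21 = 12030 mol/min.
Fuel reacted = 0.86 × 531 → ξ = 456.7 mol/min.
Outlet (n = n₀ + ν ξ):
  C₂H₄: 531 − 1(456.7) = 74.34
  O₂: 3199 − 3(456.7) = 1829
  N₂: 12030 (inert)
  CO₂: 0 + 2(456.7) = 913.3
  H₂O: 0 + 2(456.7) = 913.3
Total out = 74.34 + 1829 + 12030 + 913.3 + 913.3 = 15760 mol/min.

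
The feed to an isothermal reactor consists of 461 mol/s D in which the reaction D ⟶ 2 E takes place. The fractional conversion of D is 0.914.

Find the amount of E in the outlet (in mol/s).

D reacted = 0.914 × 461 = 421.4 mol/s; ν_D = −1, so ξ = 421.4/1 = 421.4 mol/s.
Outlet amounts (n = n₀ + ν ξ):
  D: 461 − 1(421.4) = 39.65
  E: 0 + 2(421.4) = 842.7

843 mol/s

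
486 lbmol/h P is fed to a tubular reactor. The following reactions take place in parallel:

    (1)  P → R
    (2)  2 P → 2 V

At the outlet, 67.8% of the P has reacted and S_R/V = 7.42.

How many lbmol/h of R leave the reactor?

290 lbmol/h

Conversion of P: P consumed = 0.678 × 486 = 329.5 lbmol/h = 1ξ₁ + 2ξ₂.
Selectivity: 1ξ₁ / (2ξ₂) = 7.42 → ξ₁ = 14.84 ξ₂.
Substitute: (1·14.84 + 2) ξ₂ = 329.5 → ξ₂ = 19.57 lbmol/h, ξ₁ = 290.4 lbmol/h.
Outlet amounts (n = n₀ + Σ ν·ξ):
  P: 486 − 1(290.4) − 2(19.57) = 156.5
  R: 0 + 1(290.4) = 290.4
  V: 0 + 2(19.57) = 39.13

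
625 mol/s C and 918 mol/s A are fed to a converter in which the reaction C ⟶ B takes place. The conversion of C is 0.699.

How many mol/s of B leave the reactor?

437 mol/s

C reacted = 0.699 × 625 = 436.9 mol/s; ν_C = −1, so ξ = 436.9/1 = 436.9 mol/s.
Outlet amounts (n = n₀ + ν ξ):
  C: 625 − 1(436.9) = 188.1
  B: 0 + 1(436.9) = 436.9
  A: 918 (inert)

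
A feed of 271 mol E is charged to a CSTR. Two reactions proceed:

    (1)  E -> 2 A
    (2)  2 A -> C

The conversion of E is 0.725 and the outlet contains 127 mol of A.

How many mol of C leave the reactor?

Conversion of E: E consumed = 1ξ₁ = 0.725 × 271 → ξ₁ = 196.5 mol.
A balance: n_A = 0 + 2ξ₁ − 2ξ₂ = 127 → ξ₂ = (2·196.5 − 127)/2 = 133 mol.
Outlet amounts (n = n₀ + Σ ν·ξ):
  E: 271 − 1(196.5) = 74.53
  A: 0 + 2(196.5) − 2(133) = 127
  C: 0 + 1(133) = 133

133 mol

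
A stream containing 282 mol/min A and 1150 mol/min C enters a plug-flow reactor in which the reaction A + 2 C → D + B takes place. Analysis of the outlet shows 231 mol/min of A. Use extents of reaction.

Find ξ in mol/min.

For A: n = n₀ − 1ξ → 231 = 282 − 1ξ, giving ξ = 51 mol/min.
Outlet amounts (n = n₀ + ν ξ):
  A: 282 − 1(51) = 231
  C: 1150 − 2(51) = 1048
  D: 0 + 1(51) = 51
  B: 0 + 1(51) = 51

ξ = 51 mol/min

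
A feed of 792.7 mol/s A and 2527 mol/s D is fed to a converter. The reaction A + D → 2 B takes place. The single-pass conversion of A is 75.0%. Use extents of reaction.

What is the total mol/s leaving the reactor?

3320 mol/s

A reacted = 0.75 × 792.7 = 594.5 mol/s; ν_A = −1, so ξ = 594.5/1 = 594.5 mol/s.
Outlet amounts (n = n₀ + ν ξ):
  A: 792.7 − 1(594.5) = 198.2
  D: 2527 − 1(594.5) = 1932
  B: 0 + 2(594.5) = 1189
Total out = 198.2 + 1932 + 1189 = 3320 mol/s.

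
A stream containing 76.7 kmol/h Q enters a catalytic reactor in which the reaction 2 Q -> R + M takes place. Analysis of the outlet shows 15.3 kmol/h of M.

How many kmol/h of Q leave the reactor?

46.1 kmol/h

For M: n = n₀ + 1ξ → 15.3 = 0 + 1ξ, giving ξ = 15.3 kmol/h.
Outlet amounts (n = n₀ + ν ξ):
  Q: 76.7 − 2(15.3) = 46.1
  R: 0 + 1(15.3) = 15.3
  M: 0 + 1(15.3) = 15.3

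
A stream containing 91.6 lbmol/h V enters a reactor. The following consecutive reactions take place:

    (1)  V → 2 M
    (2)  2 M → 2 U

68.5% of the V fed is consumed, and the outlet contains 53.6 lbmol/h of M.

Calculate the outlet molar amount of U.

Conversion of V: V consumed = 1ξ₁ = 0.685 × 91.6 → ξ₁ = 62.75 lbmol/h.
M balance: n_M = 0 + 2ξ₁ − 2ξ₂ = 53.6 → ξ₂ = (2·62.75 − 53.6)/2 = 35.95 lbmol/h.
Outlet amounts (n = n₀ + Σ ν·ξ):
  V: 91.6 − 1(62.75) = 28.85
  M: 0 + 2(62.75) − 2(35.95) = 53.6
  U: 0 + 2(35.95) = 71.89

71.9 lbmol/h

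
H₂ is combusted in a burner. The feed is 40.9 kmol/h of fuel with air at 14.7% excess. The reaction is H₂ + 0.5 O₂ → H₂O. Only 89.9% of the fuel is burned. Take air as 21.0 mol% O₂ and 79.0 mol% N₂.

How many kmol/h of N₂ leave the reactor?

Stoichiometric O₂ = 0.5 × 40.9 = 20.45 kmol/h; O₂ fed = 20.45 × 1.147 = 23.46 kmol/h.
N₂ fed = 23.46 × 79/21 = 88.24 kmol/h.
Fuel reacted = 0.899 × 40.9 → ξ = 36.77 kmol/h.
Outlet (n = n₀ + ν ξ):
  H₂: 40.9 − 1(36.77) = 4.131
  O₂: 23.46 − 0.5(36.77) = 5.072
  N₂: 88.24 (inert)
  H₂O: 0 + 1(36.77) = 36.77

88.2 kmol/h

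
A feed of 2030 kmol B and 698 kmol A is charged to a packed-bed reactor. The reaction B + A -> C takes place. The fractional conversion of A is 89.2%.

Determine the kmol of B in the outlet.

A reacted = 0.892 × 698 = 622.6 kmol; ν_A = −1, so ξ = 622.6/1 = 622.6 kmol.
Outlet amounts (n = n₀ + ν ξ):
  B: 2030 − 1(622.6) = 1407
  A: 698 − 1(622.6) = 75.38
  C: 0 + 1(622.6) = 622.6

1410 kmol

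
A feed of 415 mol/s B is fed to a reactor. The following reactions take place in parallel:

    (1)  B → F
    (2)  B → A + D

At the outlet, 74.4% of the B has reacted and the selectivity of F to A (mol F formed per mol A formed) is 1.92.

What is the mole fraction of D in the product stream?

Conversion of B: B consumed = 0.744 × 415 = 308.8 mol/s = 1ξ₁ + 1ξ₂.
Selectivity: 1ξ₁ / (1ξ₂) = 1.92 → ξ₁ = 1.92 ξ₂.
Substitute: (1·1.92 + 1) ξ₂ = 308.8 → ξ₂ = 105.7 mol/s, ξ₁ = 203 mol/s.
Outlet amounts (n = n₀ + Σ ν·ξ):
  B: 415 − 1(203) − 1(105.7) = 106.2
  F: 0 + 1(203) = 203
  A: 0 + 1(105.7) = 105.7
  D: 0 + 1(105.7) = 105.7
Total out = 520.7 mol/s; y_D = 105.7 / 520.7 = 0.2031.

0.203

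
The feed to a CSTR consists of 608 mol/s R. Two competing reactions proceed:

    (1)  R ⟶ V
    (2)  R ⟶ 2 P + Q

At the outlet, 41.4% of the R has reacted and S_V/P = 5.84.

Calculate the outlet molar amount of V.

232 mol/s

Conversion of R: R consumed = 0.414 × 608 = 251.7 mol/s = 1ξ₁ + 1ξ₂.
Selectivity: 1ξ₁ / (2ξ₂) = 5.84 → ξ₁ = 11.68 ξ₂.
Substitute: (1·11.68 + 1) ξ₂ = 251.7 → ξ₂ = 19.85 mol/s, ξ₁ = 231.9 mol/s.
Outlet amounts (n = n₀ + Σ ν·ξ):
  R: 608 − 1(231.9) − 1(19.85) = 356.3
  V: 0 + 1(231.9) = 231.9
  P: 0 + 2(19.85) = 39.7
  Q: 0 + 1(19.85) = 19.85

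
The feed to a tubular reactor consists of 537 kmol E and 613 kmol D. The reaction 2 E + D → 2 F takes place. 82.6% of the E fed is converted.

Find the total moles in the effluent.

928 kmol

E reacted = 0.826 × 537 = 443.6 kmol; ν_E = −2, so ξ = 443.6/2 = 221.8 kmol.
Outlet amounts (n = n₀ + ν ξ):
  E: 537 − 2(221.8) = 93.44
  D: 613 − 1(221.8) = 391.2
  F: 0 + 2(221.8) = 443.6
Total out = 93.44 + 391.2 + 443.6 = 928.2 kmol.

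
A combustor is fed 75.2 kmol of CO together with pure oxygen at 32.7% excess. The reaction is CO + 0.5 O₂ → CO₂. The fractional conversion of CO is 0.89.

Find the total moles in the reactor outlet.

Stoichiometric O₂ = 0.5 × 75.2 = 37.6 kmol; O₂ fed = 37.6 × 1.327 = 49.9 kmol.
Fuel reacted = 0.89 × 75.2 → ξ = 66.93 kmol.
Outlet (n = n₀ + ν ξ):
  CO: 75.2 − 1(66.93) = 8.272
  O₂: 49.9 − 0.5(66.93) = 16.43
  CO₂: 0 + 1(66.93) = 66.93
Total out = 8.272 + 16.43 + 66.93 = 91.63 kmol.

91.6 kmol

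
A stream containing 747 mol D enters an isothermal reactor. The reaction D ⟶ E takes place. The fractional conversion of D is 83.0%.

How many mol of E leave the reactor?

620 mol

D reacted = 0.83 × 747 = 620 mol; ν_D = −1, so ξ = 620/1 = 620 mol.
Outlet amounts (n = n₀ + ν ξ):
  D: 747 − 1(620) = 127
  E: 0 + 1(620) = 620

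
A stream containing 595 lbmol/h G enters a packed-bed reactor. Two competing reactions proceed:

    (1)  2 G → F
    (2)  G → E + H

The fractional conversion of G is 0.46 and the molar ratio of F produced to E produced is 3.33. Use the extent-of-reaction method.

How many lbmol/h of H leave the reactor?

Conversion of G: G consumed = 0.46 × 595 = 273.7 lbmol/h = 2ξ₁ + 1ξ₂.
Selectivity: 1ξ₁ / (1ξ₂) = 3.33 → ξ₁ = 3.33 ξ₂.
Substitute: (2·3.33 + 1) ξ₂ = 273.7 → ξ₂ = 35.73 lbmol/h, ξ₁ = 119 lbmol/h.
Outlet amounts (n = n₀ + Σ ν·ξ):
  G: 595 − 2(119) − 1(35.73) = 321.3
  F: 0 + 1(119) = 119
  E: 0 + 1(35.73) = 35.73
  H: 0 + 1(35.73) = 35.73

35.7 lbmol/h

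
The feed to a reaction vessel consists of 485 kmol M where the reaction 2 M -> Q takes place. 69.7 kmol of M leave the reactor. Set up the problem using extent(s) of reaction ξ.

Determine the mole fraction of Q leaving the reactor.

0.749

For M: n = n₀ − 2ξ → 69.7 = 485 − 2ξ, giving ξ = 207.7 kmol.
Outlet amounts (n = n₀ + ν ξ):
  M: 485 − 2(207.7) = 69.7
  Q: 0 + 1(207.7) = 207.7
Total out = 277.4 kmol; y_Q = 207.7 / 277.4 = 0.7487.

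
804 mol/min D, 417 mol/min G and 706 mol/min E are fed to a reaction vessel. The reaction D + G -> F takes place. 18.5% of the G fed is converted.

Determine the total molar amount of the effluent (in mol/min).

1850 mol/min

G reacted = 0.185 × 417 = 77.14 mol/min; ν_G = −1, so ξ = 77.14/1 = 77.14 mol/min.
Outlet amounts (n = n₀ + ν ξ):
  D: 804 − 1(77.14) = 726.9
  G: 417 − 1(77.14) = 339.9
  F: 0 + 1(77.14) = 77.14
  E: 706 (inert)
Total out = 726.9 + 339.9 + 77.14 + 706 = 1850 mol/min.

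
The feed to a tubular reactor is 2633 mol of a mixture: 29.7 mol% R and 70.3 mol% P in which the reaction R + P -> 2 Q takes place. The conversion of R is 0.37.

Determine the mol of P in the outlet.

R reacted = 0.37 × 782 = 289.3 mol; ν_R = −1, so ξ = 289.3/1 = 289.3 mol.
Outlet amounts (n = n₀ + ν ξ):
  R: 782 − 1(289.3) = 492.7
  P: 1851 − 1(289.3) = 1562
  Q: 0 + 2(289.3) = 578.7

1560 mol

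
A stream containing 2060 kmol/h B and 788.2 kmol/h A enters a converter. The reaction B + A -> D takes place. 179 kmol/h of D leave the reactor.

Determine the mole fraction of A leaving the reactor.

0.228

For D: n = n₀ + 1ξ → 179 = 0 + 1ξ, giving ξ = 179 kmol/h.
Outlet amounts (n = n₀ + ν ξ):
  B: 2060 − 1(179) = 1881
  A: 788.2 − 1(179) = 609.2
  D: 0 + 1(179) = 179
Total out = 2669 kmol/h; y_A = 609.2 / 2669 = 0.2282.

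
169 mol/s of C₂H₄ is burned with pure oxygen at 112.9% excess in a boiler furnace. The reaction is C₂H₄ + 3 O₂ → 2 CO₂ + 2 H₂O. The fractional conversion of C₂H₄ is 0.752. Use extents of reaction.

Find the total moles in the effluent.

Stoichiometric O₂ = 3 × 169 = 507 mol/s; O₂ fed = 507 × 2.129 = 1079 mol/s.
Fuel reacted = 0.752 × 169 → ξ = 127.1 mol/s.
Outlet (n = n₀ + ν ξ):
  C₂H₄: 169 − 1(127.1) = 41.91
  O₂: 1079 − 3(127.1) = 698.1
  CO₂: 0 + 2(127.1) = 254.2
  H₂O: 0 + 2(127.1) = 254.2
Total out = 41.91 + 698.1 + 254.2 + 254.2 = 1248 mol/s.

1250 mol/s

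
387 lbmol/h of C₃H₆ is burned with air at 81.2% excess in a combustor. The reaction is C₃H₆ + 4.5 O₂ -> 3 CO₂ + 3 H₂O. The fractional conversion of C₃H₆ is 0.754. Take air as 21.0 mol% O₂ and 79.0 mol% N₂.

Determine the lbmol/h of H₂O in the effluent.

Stoichiometric O₂ = 4.5 × 387 = 1742 lbmol/h; O₂ fed = 1742 × 1.812 = 3156 lbmol/h.
N₂ fed = 3156 × 79/21 = 11870 lbmol/h.
Fuel reacted = 0.754 × 387 → ξ = 291.8 lbmol/h.
Outlet (n = n₀ + ν ξ):
  C₃H₆: 387 − 1(291.8) = 95.2
  O₂: 3156 − 4.5(291.8) = 1843
  N₂: 11870 (inert)
  CO₂: 0 + 3(291.8) = 875.4
  H₂O: 0 + 3(291.8) = 875.4

875 lbmol/h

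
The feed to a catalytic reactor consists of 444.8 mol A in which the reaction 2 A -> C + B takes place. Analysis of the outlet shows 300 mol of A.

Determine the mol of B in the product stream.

For A: n = n₀ − 2ξ → 300 = 444.8 − 2ξ, giving ξ = 72.4 mol.
Outlet amounts (n = n₀ + ν ξ):
  A: 444.8 − 2(72.4) = 300
  C: 0 + 1(72.4) = 72.4
  B: 0 + 1(72.4) = 72.4

72.4 mol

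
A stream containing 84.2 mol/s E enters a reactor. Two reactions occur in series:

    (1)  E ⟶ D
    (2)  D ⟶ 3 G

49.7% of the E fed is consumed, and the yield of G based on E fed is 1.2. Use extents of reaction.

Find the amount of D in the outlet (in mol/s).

8.17 mol/s

Conversion of E: E consumed = 1ξ₁ = 0.497 × 84.2 → ξ₁ = 41.85 mol/s.
Yield of G: 3ξ₂ / 84.2 = 1.2 → ξ₂ = 33.68 mol/s.
Outlet amounts (n = n₀ + Σ ν·ξ):
  E: 84.2 − 1(41.85) = 42.35
  D: 0 + 1(41.85) − 1(33.68) = 8.167
  G: 0 + 3(33.68) = 101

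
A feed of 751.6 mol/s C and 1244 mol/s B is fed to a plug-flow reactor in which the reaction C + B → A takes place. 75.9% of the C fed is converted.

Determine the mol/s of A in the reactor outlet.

570 mol/s

C reacted = 0.759 × 751.6 = 570.5 mol/s; ν_C = −1, so ξ = 570.5/1 = 570.5 mol/s.
Outlet amounts (n = n₀ + ν ξ):
  C: 751.6 − 1(570.5) = 181.1
  B: 1244 − 1(570.5) = 673.5
  A: 0 + 1(570.5) = 570.5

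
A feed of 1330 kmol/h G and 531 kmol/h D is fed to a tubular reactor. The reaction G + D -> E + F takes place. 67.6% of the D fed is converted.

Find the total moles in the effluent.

1860 kmol/h

D reacted = 0.676 × 531 = 359 kmol/h; ν_D = −1, so ξ = 359/1 = 359 kmol/h.
Outlet amounts (n = n₀ + ν ξ):
  G: 1330 − 1(359) = 971
  D: 531 − 1(359) = 172
  E: 0 + 1(359) = 359
  F: 0 + 1(359) = 359
Total out = 971 + 172 + 359 + 359 = 1861 kmol/h.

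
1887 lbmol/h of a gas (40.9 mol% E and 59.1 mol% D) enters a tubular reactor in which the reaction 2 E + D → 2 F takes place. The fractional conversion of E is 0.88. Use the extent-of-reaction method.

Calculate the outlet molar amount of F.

E reacted = 0.88 × 771.8 = 679.2 lbmol/h; ν_E = −2, so ξ = 679.2/2 = 339.6 lbmol/h.
Outlet amounts (n = n₀ + ν ξ):
  E: 771.8 − 2(339.6) = 92.61
  D: 1115 − 1(339.6) = 775.6
  F: 0 + 2(339.6) = 679.2

679 lbmol/h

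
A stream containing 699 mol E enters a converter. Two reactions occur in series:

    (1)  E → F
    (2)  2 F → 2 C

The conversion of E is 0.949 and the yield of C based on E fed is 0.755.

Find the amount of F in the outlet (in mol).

Conversion of E: E consumed = 1ξ₁ = 0.949 × 699 → ξ₁ = 663.4 mol.
Yield of C: 2ξ₂ / 699 = 0.755 → ξ₂ = 263.9 mol.
Outlet amounts (n = n₀ + Σ ν·ξ):
  E: 699 − 1(663.4) = 35.65
  F: 0 + 1(663.4) − 2(263.9) = 135.6
  C: 0 + 2(263.9) = 527.7

136 mol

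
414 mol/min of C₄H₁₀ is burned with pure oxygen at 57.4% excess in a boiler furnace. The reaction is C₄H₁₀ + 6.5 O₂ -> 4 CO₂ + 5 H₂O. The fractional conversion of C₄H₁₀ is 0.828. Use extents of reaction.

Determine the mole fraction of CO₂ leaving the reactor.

Stoichiometric O₂ = 6.5 × 414 = 2691 mol/min; O₂ fed = 2691 × 1.574 = 4236 mol/min.
Fuel reacted = 0.828 × 414 → ξ = 342.8 mol/min.
Outlet (n = n₀ + ν ξ):
  C₄H₁₀: 414 − 1(342.8) = 71.21
  O₂: 4236 − 6.5(342.8) = 2007
  CO₂: 0 + 4(342.8) = 1371
  H₂O: 0 + 5(342.8) = 1714
Total out = 5164 mol/min; y_CO₂ = 1371 / 5164 = 0.2655.

0.266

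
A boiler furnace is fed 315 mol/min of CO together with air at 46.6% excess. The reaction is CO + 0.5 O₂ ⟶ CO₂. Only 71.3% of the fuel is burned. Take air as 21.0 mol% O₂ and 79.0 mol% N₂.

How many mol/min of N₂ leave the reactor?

869 mol/min

Stoichiometric O₂ = 0.5 × 315 = 157.5 mol/min; O₂ fed = 157.5 × 1.466 = 230.9 mol/min.
N₂ fed = 230.9 × 79/21 = 868.6 mol/min.
Fuel reacted = 0.713 × 315 → ξ = 224.6 mol/min.
Outlet (n = n₀ + ν ξ):
  CO: 315 − 1(224.6) = 90.41
  O₂: 230.9 − 0.5(224.6) = 118.6
  N₂: 868.6 (inert)
  CO₂: 0 + 1(224.6) = 224.6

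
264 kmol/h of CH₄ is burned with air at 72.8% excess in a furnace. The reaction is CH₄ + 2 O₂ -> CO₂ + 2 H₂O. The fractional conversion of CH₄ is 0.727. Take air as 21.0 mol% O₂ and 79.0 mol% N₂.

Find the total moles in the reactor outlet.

Stoichiometric O₂ = 2 × 264 = 528 kmol/h; O₂ fed = 528 × 1.728 = 912.4 kmol/h.
N₂ fed = 912.4 × 79/21 = 3432 kmol/h.
Fuel reacted = 0.727 × 264 → ξ = 191.9 kmol/h.
Outlet (n = n₀ + ν ξ):
  CH₄: 264 − 1(191.9) = 72.07
  O₂: 912.4 − 2(191.9) = 528.5
  N₂: 3432 (inert)
  CO₂: 0 + 1(191.9) = 191.9
  H₂O: 0 + 2(191.9) = 383.9
Total out = 72.07 + 528.5 + 3432 + 191.9 + 383.9 = 4609 kmol/h.

4610 kmol/h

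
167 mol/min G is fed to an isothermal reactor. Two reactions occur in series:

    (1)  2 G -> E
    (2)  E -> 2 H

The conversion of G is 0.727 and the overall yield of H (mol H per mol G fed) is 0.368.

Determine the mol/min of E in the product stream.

30 mol/min

Conversion of G: G consumed = 2ξ₁ = 0.727 × 167 → ξ₁ = 60.7 mol/min.
Yield of H: 2ξ₂ / 167 = 0.368 → ξ₂ = 30.73 mol/min.
Outlet amounts (n = n₀ + Σ ν·ξ):
  G: 167 − 2(60.7) = 45.59
  E: 0 + 1(60.7) − 1(30.73) = 29.98
  H: 0 + 2(30.73) = 61.46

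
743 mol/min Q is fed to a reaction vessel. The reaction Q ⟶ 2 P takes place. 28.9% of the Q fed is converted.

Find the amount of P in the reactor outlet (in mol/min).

Q reacted = 0.289 × 743 = 214.7 mol/min; ν_Q = −1, so ξ = 214.7/1 = 214.7 mol/min.
Outlet amounts (n = n₀ + ν ξ):
  Q: 743 − 1(214.7) = 528.3
  P: 0 + 2(214.7) = 429.5

429 mol/min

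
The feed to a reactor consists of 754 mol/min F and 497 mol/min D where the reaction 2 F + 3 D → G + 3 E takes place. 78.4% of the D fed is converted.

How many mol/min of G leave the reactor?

D reacted = 0.784 × 497 = 389.6 mol/min; ν_D = −3, so ξ = 389.6/3 = 129.9 mol/min.
Outlet amounts (n = n₀ + ν ξ):
  F: 754 − 2(129.9) = 494.2
  D: 497 − 3(129.9) = 107.4
  G: 0 + 1(129.9) = 129.9
  E: 0 + 3(129.9) = 389.6

130 mol/min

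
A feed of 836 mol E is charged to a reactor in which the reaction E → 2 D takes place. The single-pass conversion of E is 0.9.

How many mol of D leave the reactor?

E reacted = 0.9 × 836 = 752.4 mol; ν_E = −1, so ξ = 752.4/1 = 752.4 mol.
Outlet amounts (n = n₀ + ν ξ):
  E: 836 − 1(752.4) = 83.6
  D: 0 + 2(752.4) = 1505

1500 mol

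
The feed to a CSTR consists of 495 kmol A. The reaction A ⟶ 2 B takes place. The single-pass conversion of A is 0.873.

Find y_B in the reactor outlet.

A reacted = 0.873 × 495 = 432.1 kmol; ν_A = −1, so ξ = 432.1/1 = 432.1 kmol.
Outlet amounts (n = n₀ + ν ξ):
  A: 495 − 1(432.1) = 62.87
  B: 0 + 2(432.1) = 864.3
Total out = 927.1 kmol; y_B = 864.3 / 927.1 = 0.9322.

0.932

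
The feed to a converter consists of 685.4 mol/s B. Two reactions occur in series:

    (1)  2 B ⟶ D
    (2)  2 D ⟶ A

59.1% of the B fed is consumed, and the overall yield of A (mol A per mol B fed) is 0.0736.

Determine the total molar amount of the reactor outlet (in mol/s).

Conversion of B: B consumed = 2ξ₁ = 0.591 × 685.4 → ξ₁ = 202.5 mol/s.
Yield of A: 1ξ₂ / 685.4 = 0.0736 → ξ₂ = 50.45 mol/s.
Outlet amounts (n = n₀ + Σ ν·ξ):
  B: 685.4 − 2(202.5) = 280.3
  D: 0 + 1(202.5) − 2(50.45) = 101.6
  A: 0 + 1(50.45) = 50.45
Total out = 280.3 + 101.6 + 50.45 = 432.4 mol/s.

432 mol/s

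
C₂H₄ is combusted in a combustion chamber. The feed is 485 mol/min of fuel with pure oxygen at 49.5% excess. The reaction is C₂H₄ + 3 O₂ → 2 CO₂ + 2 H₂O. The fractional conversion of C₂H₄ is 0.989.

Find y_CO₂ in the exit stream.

0.361

Stoichiometric O₂ = 3 × 485 = 1455 mol/min; O₂ fed = 1455 × 1.495 = 2175 mol/min.
Fuel reacted = 0.989 × 485 → ξ = 479.7 mol/min.
Outlet (n = n₀ + ν ξ):
  C₂H₄: 485 − 1(479.7) = 5.335
  O₂: 2175 − 3(479.7) = 736.2
  CO₂: 0 + 2(479.7) = 959.3
  H₂O: 0 + 2(479.7) = 959.3
Total out = 2660 mol/min; y_CO₂ = 959.3 / 2660 = 0.3606.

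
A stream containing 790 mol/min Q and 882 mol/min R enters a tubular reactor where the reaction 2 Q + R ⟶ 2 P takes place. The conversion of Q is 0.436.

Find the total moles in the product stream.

Q reacted = 0.436 × 790 = 344.4 mol/min; ν_Q = −2, so ξ = 344.4/2 = 172.2 mol/min.
Outlet amounts (n = n₀ + ν ξ):
  Q: 790 − 2(172.2) = 445.6
  R: 882 − 1(172.2) = 709.8
  P: 0 + 2(172.2) = 344.4
Total out = 445.6 + 709.8 + 344.4 = 1500 mol/min.

1500 mol/min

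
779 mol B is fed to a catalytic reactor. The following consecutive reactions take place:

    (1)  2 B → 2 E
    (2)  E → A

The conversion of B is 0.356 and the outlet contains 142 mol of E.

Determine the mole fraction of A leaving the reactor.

0.174

Conversion of B: B consumed = 2ξ₁ = 0.356 × 779 → ξ₁ = 138.7 mol.
E balance: n_E = 0 + 2ξ₁ − 1ξ₂ = 142 → ξ₂ = (2·138.7 − 142)/1 = 135.3 mol.
Outlet amounts (n = n₀ + Σ ν·ξ):
  B: 779 − 2(138.7) = 501.7
  E: 0 + 2(138.7) − 1(135.3) = 142
  A: 0 + 1(135.3) = 135.3
Total out = 779 mol; y_A = 135.3 / 779 = 0.1737.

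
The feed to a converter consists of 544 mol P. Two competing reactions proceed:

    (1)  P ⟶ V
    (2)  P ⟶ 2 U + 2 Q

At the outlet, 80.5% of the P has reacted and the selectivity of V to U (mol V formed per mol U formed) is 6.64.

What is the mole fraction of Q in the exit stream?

0.0964

Conversion of P: P consumed = 0.805 × 544 = 437.9 mol = 1ξ₁ + 1ξ₂.
Selectivity: 1ξ₁ / (2ξ₂) = 6.64 → ξ₁ = 13.28 ξ₂.
Substitute: (1·13.28 + 1) ξ₂ = 437.9 → ξ₂ = 30.67 mol, ξ₁ = 407.3 mol.
Outlet amounts (n = n₀ + Σ ν·ξ):
  P: 544 − 1(407.3) − 1(30.67) = 106.1
  V: 0 + 1(407.3) = 407.3
  U: 0 + 2(30.67) = 61.33
  Q: 0 + 2(30.67) = 61.33
Total out = 636 mol; y_Q = 61.33 / 636 = 0.09644.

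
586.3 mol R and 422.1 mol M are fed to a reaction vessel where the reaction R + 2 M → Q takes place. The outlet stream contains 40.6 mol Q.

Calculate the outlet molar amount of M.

For Q: n = n₀ + 1ξ → 40.6 = 0 + 1ξ, giving ξ = 40.6 mol.
Outlet amounts (n = n₀ + ν ξ):
  R: 586.3 − 1(40.6) = 545.7
  M: 422.1 − 2(40.6) = 340.9
  Q: 0 + 1(40.6) = 40.6

341 mol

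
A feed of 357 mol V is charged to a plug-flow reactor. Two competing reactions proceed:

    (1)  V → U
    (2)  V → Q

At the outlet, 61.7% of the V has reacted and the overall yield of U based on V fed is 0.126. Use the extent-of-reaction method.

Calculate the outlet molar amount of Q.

175 mol

Yield of U: 1ξ₁ / 357 = 0.126 → ξ₁ = 44.98 mol.
Conversion of V: 1ξ₁ + 1ξ₂ = 0.617 × 357 = 220.3 → ξ₂ = 175.3 mol.
Outlet amounts (n = n₀ + Σ ν·ξ):
  V: 357 − 1(44.98) − 1(175.3) = 136.7
  U: 0 + 1(44.98) = 44.98
  Q: 0 + 1(175.3) = 175.3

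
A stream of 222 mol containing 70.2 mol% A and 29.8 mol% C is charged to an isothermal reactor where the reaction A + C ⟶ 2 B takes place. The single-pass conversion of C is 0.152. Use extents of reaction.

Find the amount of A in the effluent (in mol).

146 mol

C reacted = 0.152 × 66.16 = 10.06 mol; ν_C = −1, so ξ = 10.06/1 = 10.06 mol.
Outlet amounts (n = n₀ + ν ξ):
  A: 155.8 − 1(10.06) = 145.8
  C: 66.16 − 1(10.06) = 56.1
  B: 0 + 2(10.06) = 20.11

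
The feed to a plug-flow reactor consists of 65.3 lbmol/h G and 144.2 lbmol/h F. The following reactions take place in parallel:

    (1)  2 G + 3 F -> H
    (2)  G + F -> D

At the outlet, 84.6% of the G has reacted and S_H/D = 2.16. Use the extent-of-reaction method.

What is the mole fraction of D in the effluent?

Conversion of G: G consumed = 0.846 × 65.3 = 55.24 lbmol/h = 2ξ₁ + 1ξ₂.
Selectivity: 1ξ₁ / (1ξ₂) = 2.16 → ξ₁ = 2.16 ξ₂.
Substitute: (2·2.16 + 1) ξ₂ = 55.24 → ξ₂ = 10.38 lbmol/h, ξ₁ = 22.43 lbmol/h.
Outlet amounts (n = n₀ + Σ ν·ξ):
  G: 65.3 − 2(22.43) − 1(10.38) = 10.06
  F: 144.2 − 3(22.43) − 1(10.38) = 66.53
  H: 0 + 1(22.43) = 22.43
  D: 0 + 1(10.38) = 10.38
Total out = 109.4 lbmol/h; y_D = 10.38 / 109.4 = 0.09492.

0.0949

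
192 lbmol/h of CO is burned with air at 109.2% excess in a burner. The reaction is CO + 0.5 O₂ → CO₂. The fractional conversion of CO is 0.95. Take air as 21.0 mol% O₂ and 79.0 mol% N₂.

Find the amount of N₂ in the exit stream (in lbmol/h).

756 lbmol/h

Stoichiometric O₂ = 0.5 × 192 = 96 lbmol/h; O₂ fed = 96 × 2.092 = 200.8 lbmol/h.
N₂ fed = 200.8 × 79/21 = 755.5 lbmol/h.
Fuel reacted = 0.95 × 192 → ξ = 182.4 lbmol/h.
Outlet (n = n₀ + ν ξ):
  CO: 192 − 1(182.4) = 9.6
  O₂: 200.8 − 0.5(182.4) = 109.6
  N₂: 755.5 (inert)
  CO₂: 0 + 1(182.4) = 182.4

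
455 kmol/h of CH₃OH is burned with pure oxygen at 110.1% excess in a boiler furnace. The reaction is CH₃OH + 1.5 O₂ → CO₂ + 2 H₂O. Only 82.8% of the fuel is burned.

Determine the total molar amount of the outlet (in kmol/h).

Stoichiometric O₂ = 1.5 × 455 = 682.5 kmol/h; O₂ fed = 682.5 × 2.101 = 1434 kmol/h.
Fuel reacted = 0.828 × 455 → ξ = 376.7 kmol/h.
Outlet (n = n₀ + ν ξ):
  CH₃OH: 455 − 1(376.7) = 78.26
  O₂: 1434 − 1.5(376.7) = 868.8
  CO₂: 0 + 1(376.7) = 376.7
  H₂O: 0 + 2(376.7) = 753.5
Total out = 78.26 + 868.8 + 376.7 + 753.5 = 2077 kmol/h.

2080 kmol/h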